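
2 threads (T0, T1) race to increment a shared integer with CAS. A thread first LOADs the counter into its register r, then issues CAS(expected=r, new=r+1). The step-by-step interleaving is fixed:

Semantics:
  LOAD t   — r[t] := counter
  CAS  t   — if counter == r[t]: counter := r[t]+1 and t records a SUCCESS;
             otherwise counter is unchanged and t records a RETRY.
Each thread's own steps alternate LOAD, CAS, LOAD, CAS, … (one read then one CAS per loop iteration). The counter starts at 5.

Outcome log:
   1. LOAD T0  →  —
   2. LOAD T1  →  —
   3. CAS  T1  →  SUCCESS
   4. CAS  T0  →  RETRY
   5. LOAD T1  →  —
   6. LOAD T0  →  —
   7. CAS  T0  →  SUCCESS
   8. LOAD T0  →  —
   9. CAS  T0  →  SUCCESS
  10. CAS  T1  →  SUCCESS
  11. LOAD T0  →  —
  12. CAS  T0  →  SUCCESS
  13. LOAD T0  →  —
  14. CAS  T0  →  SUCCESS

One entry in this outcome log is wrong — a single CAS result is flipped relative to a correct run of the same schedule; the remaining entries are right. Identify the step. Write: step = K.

Correct run:
T0 LOAD — after: cnt=5, r=5 — load
T1 LOAD — after: cnt=5, r=5 — load
T1 CAS — after: cnt=6, r=5 — ok
T0 CAS — after: cnt=6, r=5 — retry
T1 LOAD — after: cnt=6, r=6 — load
T0 LOAD — after: cnt=6, r=6 — load
T0 CAS — after: cnt=7, r=6 — ok
T0 LOAD — after: cnt=7, r=7 — load
T0 CAS — after: cnt=8, r=7 — ok
T1 CAS — after: cnt=8, r=6 — retry
T0 LOAD — after: cnt=8, r=8 — load
T0 CAS — after: cnt=9, r=8 — ok
T0 LOAD — after: cnt=9, r=9 — load
T0 CAS — after: cnt=10, r=9 — ok
Flip is step 10.

step = 10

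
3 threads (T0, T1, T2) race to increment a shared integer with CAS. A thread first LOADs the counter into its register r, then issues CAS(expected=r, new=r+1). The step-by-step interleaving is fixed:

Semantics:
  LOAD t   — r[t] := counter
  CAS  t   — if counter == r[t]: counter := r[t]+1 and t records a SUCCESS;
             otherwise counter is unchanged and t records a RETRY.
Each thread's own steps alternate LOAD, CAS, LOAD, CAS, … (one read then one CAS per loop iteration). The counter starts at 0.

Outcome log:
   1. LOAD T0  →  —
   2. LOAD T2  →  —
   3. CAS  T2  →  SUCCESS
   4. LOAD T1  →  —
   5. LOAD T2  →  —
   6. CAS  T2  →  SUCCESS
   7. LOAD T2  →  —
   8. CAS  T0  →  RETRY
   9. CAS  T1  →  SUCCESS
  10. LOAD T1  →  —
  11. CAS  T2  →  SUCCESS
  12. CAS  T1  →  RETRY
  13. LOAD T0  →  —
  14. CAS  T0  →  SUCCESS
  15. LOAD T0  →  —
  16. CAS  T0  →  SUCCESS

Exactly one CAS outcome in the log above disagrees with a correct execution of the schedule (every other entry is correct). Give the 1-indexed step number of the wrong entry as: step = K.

step = 9

Re-executing:
[1] T0.load  rd  (counter 0, T0.r 0)
[2] T2.load  rd  (counter 0, T2.r 0)
[3] T2.cas  hit  (counter 1, T2.r 0)
[4] T1.load  rd  (counter 1, T1.r 1)
[5] T2.load  rd  (counter 1, T2.r 1)
[6] T2.cas  hit  (counter 2, T2.r 1)
[7] T2.load  rd  (counter 2, T2.r 2)
[8] T0.cas  miss  (counter 2, T0.r 0)
[9] T1.cas  miss  (counter 2, T1.r 1)
[10] T1.load  rd  (counter 2, T1.r 2)
[11] T2.cas  hit  (counter 3, T2.r 2)
[12] T1.cas  miss  (counter 3, T1.r 2)
[13] T0.load  rd  (counter 3, T0.r 3)
[14] T0.cas  hit  (counter 4, T0.r 3)
[15] T0.load  rd  (counter 4, T0.r 4)
[16] T0.cas  hit  (counter 5, T0.r 4)
Flip is step 9.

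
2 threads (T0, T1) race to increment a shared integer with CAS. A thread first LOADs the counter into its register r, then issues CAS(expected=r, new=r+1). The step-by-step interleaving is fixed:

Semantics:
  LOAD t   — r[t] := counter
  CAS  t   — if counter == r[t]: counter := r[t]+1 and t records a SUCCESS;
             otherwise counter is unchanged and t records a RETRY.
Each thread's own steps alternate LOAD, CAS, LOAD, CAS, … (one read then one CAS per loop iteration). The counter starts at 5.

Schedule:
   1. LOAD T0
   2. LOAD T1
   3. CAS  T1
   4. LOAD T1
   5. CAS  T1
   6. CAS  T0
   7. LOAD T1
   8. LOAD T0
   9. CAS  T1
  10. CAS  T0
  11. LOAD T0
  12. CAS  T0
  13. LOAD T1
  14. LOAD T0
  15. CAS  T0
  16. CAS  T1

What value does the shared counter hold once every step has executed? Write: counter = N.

T0 LOAD — after: cnt=5, r=5 — load
T1 LOAD — after: cnt=5, r=5 — load
T1 CAS — after: cnt=6, r=5 — ok
T1 LOAD — after: cnt=6, r=6 — load
T1 CAS — after: cnt=7, r=6 — ok
T0 CAS — after: cnt=7, r=5 — retry
T1 LOAD — after: cnt=7, r=7 — load
T0 LOAD — after: cnt=7, r=7 — load
T1 CAS — after: cnt=8, r=7 — ok
T0 CAS — after: cnt=8, r=7 — retry
T0 LOAD — after: cnt=8, r=8 — load
T0 CAS — after: cnt=9, r=8 — ok
T1 LOAD — after: cnt=9, r=9 — load
T0 LOAD — after: cnt=9, r=9 — load
T0 CAS — after: cnt=10, r=9 — ok
T1 CAS — after: cnt=10, r=9 — retry

counter = 10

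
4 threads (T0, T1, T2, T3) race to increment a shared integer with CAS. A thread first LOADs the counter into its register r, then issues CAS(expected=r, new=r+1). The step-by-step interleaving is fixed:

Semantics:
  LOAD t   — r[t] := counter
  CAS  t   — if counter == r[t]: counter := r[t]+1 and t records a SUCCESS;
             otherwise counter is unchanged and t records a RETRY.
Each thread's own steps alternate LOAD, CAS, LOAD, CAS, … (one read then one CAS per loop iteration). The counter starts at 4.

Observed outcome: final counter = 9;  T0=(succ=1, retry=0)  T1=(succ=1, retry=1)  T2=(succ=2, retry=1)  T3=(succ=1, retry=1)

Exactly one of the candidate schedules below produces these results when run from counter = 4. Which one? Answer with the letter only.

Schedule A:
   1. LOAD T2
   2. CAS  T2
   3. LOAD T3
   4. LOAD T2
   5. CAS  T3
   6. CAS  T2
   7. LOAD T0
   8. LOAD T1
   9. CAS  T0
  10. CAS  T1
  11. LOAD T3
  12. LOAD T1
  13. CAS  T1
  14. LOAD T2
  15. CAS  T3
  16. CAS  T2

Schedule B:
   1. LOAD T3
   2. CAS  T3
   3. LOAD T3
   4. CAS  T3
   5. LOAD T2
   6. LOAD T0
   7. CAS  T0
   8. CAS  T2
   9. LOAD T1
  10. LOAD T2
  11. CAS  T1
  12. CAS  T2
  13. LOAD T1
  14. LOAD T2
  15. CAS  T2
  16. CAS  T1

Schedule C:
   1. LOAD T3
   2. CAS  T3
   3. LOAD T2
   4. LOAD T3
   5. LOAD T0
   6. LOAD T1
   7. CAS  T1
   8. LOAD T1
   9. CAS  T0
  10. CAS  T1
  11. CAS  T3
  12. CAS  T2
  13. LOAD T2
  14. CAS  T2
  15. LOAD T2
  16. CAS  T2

Run A:
step 1: T2 LOAD ⇒ load; ctr=4 reg=4
step 2: T2 CAS ⇒ ok; ctr=5 reg=4
step 3: T3 LOAD ⇒ load; ctr=5 reg=5
step 4: T2 LOAD ⇒ load; ctr=5 reg=5
step 5: T3 CAS ⇒ ok; ctr=6 reg=5
step 6: T2 CAS ⇒ retry; ctr=6 reg=5
step 7: T0 LOAD ⇒ load; ctr=6 reg=6
step 8: T1 LOAD ⇒ load; ctr=6 reg=6
step 9: T0 CAS ⇒ ok; ctr=7 reg=6
step 10: T1 CAS ⇒ retry; ctr=7 reg=6
step 11: T3 LOAD ⇒ load; ctr=7 reg=7
step 12: T1 LOAD ⇒ load; ctr=7 reg=7
step 13: T1 CAS ⇒ ok; ctr=8 reg=7
step 14: T2 LOAD ⇒ load; ctr=8 reg=8
step 15: T3 CAS ⇒ retry; ctr=8 reg=7
step 16: T2 CAS ⇒ ok; ctr=9 reg=8

A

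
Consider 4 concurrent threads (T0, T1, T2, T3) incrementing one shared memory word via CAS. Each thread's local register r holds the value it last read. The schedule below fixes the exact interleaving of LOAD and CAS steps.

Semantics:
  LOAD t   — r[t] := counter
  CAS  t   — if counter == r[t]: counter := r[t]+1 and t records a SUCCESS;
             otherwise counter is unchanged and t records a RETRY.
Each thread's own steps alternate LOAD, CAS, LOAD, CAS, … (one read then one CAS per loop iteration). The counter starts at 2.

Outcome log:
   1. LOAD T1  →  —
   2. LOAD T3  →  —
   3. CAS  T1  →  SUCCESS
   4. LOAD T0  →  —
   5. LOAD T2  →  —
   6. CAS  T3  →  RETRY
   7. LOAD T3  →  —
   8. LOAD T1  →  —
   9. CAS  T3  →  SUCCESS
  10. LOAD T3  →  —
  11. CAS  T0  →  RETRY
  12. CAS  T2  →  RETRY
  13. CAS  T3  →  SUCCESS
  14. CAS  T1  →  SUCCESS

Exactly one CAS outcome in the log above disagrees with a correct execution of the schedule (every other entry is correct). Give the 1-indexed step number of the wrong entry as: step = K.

Reference trace:
T1 LOAD — after: cnt=2, r=2 — load
T3 LOAD — after: cnt=2, r=2 — load
T1 CAS — after: cnt=3, r=2 — ok
T0 LOAD — after: cnt=3, r=3 — load
T2 LOAD — after: cnt=3, r=3 — load
T3 CAS — after: cnt=3, r=2 — retry
T3 LOAD — after: cnt=3, r=3 — load
T1 LOAD — after: cnt=3, r=3 — load
T3 CAS — after: cnt=4, r=3 — ok
T3 LOAD — after: cnt=4, r=4 — load
T0 CAS — after: cnt=4, r=3 — retry
T2 CAS — after: cnt=4, r=3 — retry
T3 CAS — after: cnt=5, r=4 — ok
T1 CAS — after: cnt=5, r=3 — retry
Log disagrees first at step 14.

step = 14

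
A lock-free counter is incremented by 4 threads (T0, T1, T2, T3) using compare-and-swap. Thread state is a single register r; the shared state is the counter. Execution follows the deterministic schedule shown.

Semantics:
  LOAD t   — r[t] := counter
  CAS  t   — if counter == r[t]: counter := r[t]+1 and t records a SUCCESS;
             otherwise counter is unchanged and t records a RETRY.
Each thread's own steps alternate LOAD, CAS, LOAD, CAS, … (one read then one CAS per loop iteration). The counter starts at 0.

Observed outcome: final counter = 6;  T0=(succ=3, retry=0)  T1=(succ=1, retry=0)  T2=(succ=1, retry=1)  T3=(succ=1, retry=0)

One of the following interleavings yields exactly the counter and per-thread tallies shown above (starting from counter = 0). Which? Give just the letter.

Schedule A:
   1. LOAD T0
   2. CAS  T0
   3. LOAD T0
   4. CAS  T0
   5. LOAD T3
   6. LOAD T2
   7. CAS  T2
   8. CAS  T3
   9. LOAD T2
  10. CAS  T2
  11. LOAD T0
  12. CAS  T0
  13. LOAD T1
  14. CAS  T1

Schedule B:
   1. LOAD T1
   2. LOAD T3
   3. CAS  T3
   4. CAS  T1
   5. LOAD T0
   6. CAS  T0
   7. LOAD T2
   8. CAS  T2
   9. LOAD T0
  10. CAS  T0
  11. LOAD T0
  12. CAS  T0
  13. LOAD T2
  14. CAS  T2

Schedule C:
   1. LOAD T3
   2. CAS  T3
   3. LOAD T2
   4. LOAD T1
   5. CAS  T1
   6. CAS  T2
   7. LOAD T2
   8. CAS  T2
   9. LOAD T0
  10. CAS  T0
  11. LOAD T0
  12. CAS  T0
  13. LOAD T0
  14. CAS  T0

C

Tracing schedule C:
[1] T3.load  rd  (counter 0, T3.r 0)
[2] T3.cas  hit  (counter 1, T3.r 0)
[3] T2.load  rd  (counter 1, T2.r 1)
[4] T1.load  rd  (counter 1, T1.r 1)
[5] T1.cas  hit  (counter 2, T1.r 1)
[6] T2.cas  miss  (counter 2, T2.r 1)
[7] T2.load  rd  (counter 2, T2.r 2)
[8] T2.cas  hit  (counter 3, T2.r 2)
[9] T0.load  rd  (counter 3, T0.r 3)
[10] T0.cas  hit  (counter 4, T0.r 3)
[11] T0.load  rd  (counter 4, T0.r 4)
[12] T0.cas  hit  (counter 5, T0.r 4)
[13] T0.load  rd  (counter 5, T0.r 5)
[14] T0.cas  hit  (counter 6, T0.r 5)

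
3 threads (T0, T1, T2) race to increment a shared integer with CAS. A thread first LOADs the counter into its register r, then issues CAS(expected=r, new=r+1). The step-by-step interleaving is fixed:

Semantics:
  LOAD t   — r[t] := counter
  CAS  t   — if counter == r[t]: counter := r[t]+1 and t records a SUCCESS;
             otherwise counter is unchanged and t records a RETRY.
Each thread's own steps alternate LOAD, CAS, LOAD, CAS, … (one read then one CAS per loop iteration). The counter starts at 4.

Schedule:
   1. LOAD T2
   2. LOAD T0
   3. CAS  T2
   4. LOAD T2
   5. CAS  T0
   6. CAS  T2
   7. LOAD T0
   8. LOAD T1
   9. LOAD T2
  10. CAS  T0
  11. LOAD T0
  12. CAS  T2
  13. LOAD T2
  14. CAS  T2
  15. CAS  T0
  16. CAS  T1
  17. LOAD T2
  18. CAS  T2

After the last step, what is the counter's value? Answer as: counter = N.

counter = 9

   1) LOAD T2:  M=4  r_T2=4
   2) LOAD T0:  M=4  r_T0=4
   3) CAS  T2:  M=5  r_T2=4 ✓
   4) LOAD T2:  M=5  r_T2=5
   5) CAS  T0:  M=5  r_T0=4 ✗
   6) CAS  T2:  M=6  r_T2=5 ✓
   7) LOAD T0:  M=6  r_T0=6
   8) LOAD T1:  M=6  r_T1=6
   9) LOAD T2:  M=6  r_T2=6
  10) CAS  T0:  M=7  r_T0=6 ✓
  11) LOAD T0:  M=7  r_T0=7
  12) CAS  T2:  M=7  r_T2=6 ✗
  13) LOAD T2:  M=7  r_T2=7
  14) CAS  T2:  M=8  r_T2=7 ✓
  15) CAS  T0:  M=8  r_T0=7 ✗
  16) CAS  T1:  M=8  r_T1=6 ✗
  17) LOAD T2:  M=8  r_T2=8
  18) CAS  T2:  M=9  r_T2=8 ✓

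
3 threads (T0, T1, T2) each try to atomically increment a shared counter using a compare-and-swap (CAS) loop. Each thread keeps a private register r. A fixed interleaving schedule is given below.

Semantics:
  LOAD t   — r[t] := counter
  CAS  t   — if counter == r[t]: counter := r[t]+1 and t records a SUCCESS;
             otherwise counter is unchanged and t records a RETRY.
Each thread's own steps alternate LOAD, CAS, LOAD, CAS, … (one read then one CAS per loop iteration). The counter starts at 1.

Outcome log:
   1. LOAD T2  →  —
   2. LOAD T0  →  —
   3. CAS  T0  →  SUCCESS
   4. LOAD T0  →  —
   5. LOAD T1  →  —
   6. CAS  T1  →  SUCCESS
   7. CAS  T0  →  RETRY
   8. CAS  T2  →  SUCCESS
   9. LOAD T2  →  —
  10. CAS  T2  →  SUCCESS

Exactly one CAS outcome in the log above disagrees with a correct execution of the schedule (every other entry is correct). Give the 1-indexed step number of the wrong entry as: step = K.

step = 8

Correct run:
T2 LOAD — after: cnt=1, r=1 — load
T0 LOAD — after: cnt=1, r=1 — load
T0 CAS — after: cnt=2, r=1 — ok
T0 LOAD — after: cnt=2, r=2 — load
T1 LOAD — after: cnt=2, r=2 — load
T1 CAS — after: cnt=3, r=2 — ok
T0 CAS — after: cnt=3, r=2 — retry
T2 CAS — after: cnt=3, r=1 — retry
T2 LOAD — after: cnt=3, r=3 — load
T2 CAS — after: cnt=4, r=3 — ok
Log disagrees first at step 8.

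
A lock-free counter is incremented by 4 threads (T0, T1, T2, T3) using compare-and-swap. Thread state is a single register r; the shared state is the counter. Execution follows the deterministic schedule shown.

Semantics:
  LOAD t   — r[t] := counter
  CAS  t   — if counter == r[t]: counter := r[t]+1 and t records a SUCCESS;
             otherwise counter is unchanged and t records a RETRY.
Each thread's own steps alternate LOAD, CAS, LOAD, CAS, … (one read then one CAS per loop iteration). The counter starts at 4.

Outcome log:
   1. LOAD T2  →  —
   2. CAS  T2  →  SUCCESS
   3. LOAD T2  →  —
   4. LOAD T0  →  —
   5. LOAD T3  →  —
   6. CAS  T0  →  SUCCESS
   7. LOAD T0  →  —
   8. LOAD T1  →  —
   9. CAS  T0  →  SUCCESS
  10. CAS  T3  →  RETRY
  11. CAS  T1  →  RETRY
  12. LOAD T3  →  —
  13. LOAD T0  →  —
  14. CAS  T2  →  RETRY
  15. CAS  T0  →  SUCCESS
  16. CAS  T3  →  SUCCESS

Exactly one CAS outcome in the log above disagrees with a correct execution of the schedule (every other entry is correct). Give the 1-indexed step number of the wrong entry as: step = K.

step = 16

Reference trace:
[1] T2.load  rd  (counter 4, T2.r 4)
[2] T2.cas  hit  (counter 5, T2.r 4)
[3] T2.load  rd  (counter 5, T2.r 5)
[4] T0.load  rd  (counter 5, T0.r 5)
[5] T3.load  rd  (counter 5, T3.r 5)
[6] T0.cas  hit  (counter 6, T0.r 5)
[7] T0.load  rd  (counter 6, T0.r 6)
[8] T1.load  rd  (counter 6, T1.r 6)
[9] T0.cas  hit  (counter 7, T0.r 6)
[10] T3.cas  miss  (counter 7, T3.r 5)
[11] T1.cas  miss  (counter 7, T1.r 6)
[12] T3.load  rd  (counter 7, T3.r 7)
[13] T0.load  rd  (counter 7, T0.r 7)
[14] T2.cas  miss  (counter 7, T2.r 5)
[15] T0.cas  hit  (counter 8, T0.r 7)
[16] T3.cas  miss  (counter 8, T3.r 7)
Log disagrees first at step 16.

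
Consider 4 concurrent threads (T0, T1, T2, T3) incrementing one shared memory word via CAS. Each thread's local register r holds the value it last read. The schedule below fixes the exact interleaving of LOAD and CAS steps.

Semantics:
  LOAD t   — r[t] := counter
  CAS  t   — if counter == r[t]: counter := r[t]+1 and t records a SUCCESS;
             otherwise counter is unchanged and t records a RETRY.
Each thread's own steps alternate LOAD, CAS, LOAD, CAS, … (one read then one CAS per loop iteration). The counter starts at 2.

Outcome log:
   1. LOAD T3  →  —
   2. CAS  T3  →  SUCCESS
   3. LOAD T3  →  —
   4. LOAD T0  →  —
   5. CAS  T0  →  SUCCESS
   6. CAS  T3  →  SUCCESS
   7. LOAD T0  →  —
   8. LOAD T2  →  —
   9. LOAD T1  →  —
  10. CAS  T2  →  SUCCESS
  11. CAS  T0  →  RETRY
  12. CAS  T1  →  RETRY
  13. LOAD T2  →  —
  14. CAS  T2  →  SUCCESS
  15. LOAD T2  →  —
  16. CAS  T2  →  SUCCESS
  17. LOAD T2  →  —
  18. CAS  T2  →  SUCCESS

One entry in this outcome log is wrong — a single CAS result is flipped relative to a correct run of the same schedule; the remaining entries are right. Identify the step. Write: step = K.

step = 6

Re-executing:
step 1: T3 LOAD ⇒ load; ctr=2 reg=2
step 2: T3 CAS ⇒ ok; ctr=3 reg=2
step 3: T3 LOAD ⇒ load; ctr=3 reg=3
step 4: T0 LOAD ⇒ load; ctr=3 reg=3
step 5: T0 CAS ⇒ ok; ctr=4 reg=3
step 6: T3 CAS ⇒ retry; ctr=4 reg=3
step 7: T0 LOAD ⇒ load; ctr=4 reg=4
step 8: T2 LOAD ⇒ load; ctr=4 reg=4
step 9: T1 LOAD ⇒ load; ctr=4 reg=4
step 10: T2 CAS ⇒ ok; ctr=5 reg=4
step 11: T0 CAS ⇒ retry; ctr=5 reg=4
step 12: T1 CAS ⇒ retry; ctr=5 reg=4
step 13: T2 LOAD ⇒ load; ctr=5 reg=5
step 14: T2 CAS ⇒ ok; ctr=6 reg=5
step 15: T2 LOAD ⇒ load; ctr=6 reg=6
step 16: T2 CAS ⇒ ok; ctr=7 reg=6
step 17: T2 LOAD ⇒ load; ctr=7 reg=7
step 18: T2 CAS ⇒ ok; ctr=8 reg=7
Mismatch at 6.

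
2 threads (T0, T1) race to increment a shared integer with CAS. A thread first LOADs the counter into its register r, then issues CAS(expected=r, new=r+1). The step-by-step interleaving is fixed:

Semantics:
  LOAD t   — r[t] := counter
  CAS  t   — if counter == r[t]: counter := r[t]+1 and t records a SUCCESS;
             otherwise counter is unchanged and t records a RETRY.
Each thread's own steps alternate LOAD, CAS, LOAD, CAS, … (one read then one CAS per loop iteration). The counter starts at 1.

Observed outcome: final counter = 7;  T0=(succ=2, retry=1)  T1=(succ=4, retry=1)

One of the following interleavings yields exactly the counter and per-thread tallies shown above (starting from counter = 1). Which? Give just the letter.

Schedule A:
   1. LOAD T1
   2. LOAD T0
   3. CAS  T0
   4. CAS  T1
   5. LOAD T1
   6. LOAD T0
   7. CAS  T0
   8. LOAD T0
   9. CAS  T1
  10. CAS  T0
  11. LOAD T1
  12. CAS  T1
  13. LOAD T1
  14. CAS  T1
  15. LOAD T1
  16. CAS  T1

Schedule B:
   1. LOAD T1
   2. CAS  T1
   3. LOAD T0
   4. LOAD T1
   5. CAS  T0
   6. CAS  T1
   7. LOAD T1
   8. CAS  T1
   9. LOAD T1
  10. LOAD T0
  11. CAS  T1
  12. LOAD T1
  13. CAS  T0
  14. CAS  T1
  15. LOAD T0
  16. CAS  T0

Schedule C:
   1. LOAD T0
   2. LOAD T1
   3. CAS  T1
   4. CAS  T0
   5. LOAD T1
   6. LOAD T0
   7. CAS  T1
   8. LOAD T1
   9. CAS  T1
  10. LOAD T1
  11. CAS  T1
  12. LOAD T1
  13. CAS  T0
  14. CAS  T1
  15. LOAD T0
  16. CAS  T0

B

Run B:
1. LOAD T1 → mem=1 r[T1]=1 [LOAD]
2. CAS T1 → mem=2 r[T1]=1 [OK]
3. LOAD T0 → mem=2 r[T0]=2 [LOAD]
4. LOAD T1 → mem=2 r[T1]=2 [LOAD]
5. CAS T0 → mem=3 r[T0]=2 [OK]
6. CAS T1 → mem=3 r[T1]=2 [RETRY]
7. LOAD T1 → mem=3 r[T1]=3 [LOAD]
8. CAS T1 → mem=4 r[T1]=3 [OK]
9. LOAD T1 → mem=4 r[T1]=4 [LOAD]
10. LOAD T0 → mem=4 r[T0]=4 [LOAD]
11. CAS T1 → mem=5 r[T1]=4 [OK]
12. LOAD T1 → mem=5 r[T1]=5 [LOAD]
13. CAS T0 → mem=5 r[T0]=4 [RETRY]
14. CAS T1 → mem=6 r[T1]=5 [OK]
15. LOAD T0 → mem=6 r[T0]=6 [LOAD]
16. CAS T0 → mem=7 r[T0]=6 [OK]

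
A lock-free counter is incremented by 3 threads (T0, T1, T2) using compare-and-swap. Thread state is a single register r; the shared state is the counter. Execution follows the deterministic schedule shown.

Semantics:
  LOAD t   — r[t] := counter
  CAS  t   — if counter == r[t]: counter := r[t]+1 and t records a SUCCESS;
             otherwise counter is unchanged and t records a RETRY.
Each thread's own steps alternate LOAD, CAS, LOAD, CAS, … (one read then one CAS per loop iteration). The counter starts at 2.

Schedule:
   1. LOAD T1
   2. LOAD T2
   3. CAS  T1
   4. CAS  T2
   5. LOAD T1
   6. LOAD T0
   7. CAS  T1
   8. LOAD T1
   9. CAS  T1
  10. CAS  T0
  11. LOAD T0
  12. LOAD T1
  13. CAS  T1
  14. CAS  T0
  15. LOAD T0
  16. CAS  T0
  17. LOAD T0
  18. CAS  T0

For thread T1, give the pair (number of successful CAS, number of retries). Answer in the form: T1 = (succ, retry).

T1 = (4, 0)

T1 LOAD — after: cnt=2, r=2 — load
T2 LOAD — after: cnt=2, r=2 — load
T1 CAS — after: cnt=3, r=2 — ok
T2 CAS — after: cnt=3, r=2 — retry
T1 LOAD — after: cnt=3, r=3 — load
T0 LOAD — after: cnt=3, r=3 — load
T1 CAS — after: cnt=4, r=3 — ok
T1 LOAD — after: cnt=4, r=4 — load
T1 CAS — after: cnt=5, r=4 — ok
T0 CAS — after: cnt=5, r=3 — retry
T0 LOAD — after: cnt=5, r=5 — load
T1 LOAD — after: cnt=5, r=5 — load
T1 CAS — after: cnt=6, r=5 — ok
T0 CAS — after: cnt=6, r=5 — retry
T0 LOAD — after: cnt=6, r=6 — load
T0 CAS — after: cnt=7, r=6 — ok
T0 LOAD — after: cnt=7, r=7 — load
T0 CAS — after: cnt=8, r=7 — ok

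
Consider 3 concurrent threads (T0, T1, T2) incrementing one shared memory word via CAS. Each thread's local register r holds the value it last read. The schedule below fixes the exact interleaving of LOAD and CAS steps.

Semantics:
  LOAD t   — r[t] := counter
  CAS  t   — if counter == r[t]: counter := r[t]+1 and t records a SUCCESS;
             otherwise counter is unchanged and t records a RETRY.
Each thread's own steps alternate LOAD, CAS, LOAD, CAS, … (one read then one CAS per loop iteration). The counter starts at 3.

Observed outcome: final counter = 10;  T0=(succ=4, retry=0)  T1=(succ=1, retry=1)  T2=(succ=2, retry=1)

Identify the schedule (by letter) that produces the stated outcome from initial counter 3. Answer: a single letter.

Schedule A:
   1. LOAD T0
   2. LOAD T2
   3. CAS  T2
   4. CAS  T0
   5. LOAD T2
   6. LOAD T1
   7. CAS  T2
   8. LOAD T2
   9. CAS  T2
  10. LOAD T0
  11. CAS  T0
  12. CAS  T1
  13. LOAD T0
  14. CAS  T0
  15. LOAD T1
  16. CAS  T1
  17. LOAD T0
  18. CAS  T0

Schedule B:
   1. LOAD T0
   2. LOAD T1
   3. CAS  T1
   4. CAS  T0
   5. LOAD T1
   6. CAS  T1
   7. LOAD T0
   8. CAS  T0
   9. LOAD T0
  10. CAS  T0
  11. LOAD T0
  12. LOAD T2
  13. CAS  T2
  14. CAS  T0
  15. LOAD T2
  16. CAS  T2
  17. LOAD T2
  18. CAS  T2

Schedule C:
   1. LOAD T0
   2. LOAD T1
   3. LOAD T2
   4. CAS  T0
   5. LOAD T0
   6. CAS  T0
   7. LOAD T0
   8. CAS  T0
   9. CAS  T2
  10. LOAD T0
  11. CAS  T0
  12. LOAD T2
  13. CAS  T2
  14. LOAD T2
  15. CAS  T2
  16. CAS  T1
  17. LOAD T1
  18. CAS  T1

Tracing schedule C:
1. LOAD T0 → mem=3 r[T0]=3 [LOAD]
2. LOAD T1 → mem=3 r[T1]=3 [LOAD]
3. LOAD T2 → mem=3 r[T2]=3 [LOAD]
4. CAS T0 → mem=4 r[T0]=3 [OK]
5. LOAD T0 → mem=4 r[T0]=4 [LOAD]
6. CAS T0 → mem=5 r[T0]=4 [OK]
7. LOAD T0 → mem=5 r[T0]=5 [LOAD]
8. CAS T0 → mem=6 r[T0]=5 [OK]
9. CAS T2 → mem=6 r[T2]=3 [RETRY]
10. LOAD T0 → mem=6 r[T0]=6 [LOAD]
11. CAS T0 → mem=7 r[T0]=6 [OK]
12. LOAD T2 → mem=7 r[T2]=7 [LOAD]
13. CAS T2 → mem=8 r[T2]=7 [OK]
14. LOAD T2 → mem=8 r[T2]=8 [LOAD]
15. CAS T2 → mem=9 r[T2]=8 [OK]
16. CAS T1 → mem=9 r[T1]=3 [RETRY]
17. LOAD T1 → mem=9 r[T1]=9 [LOAD]
18. CAS T1 → mem=10 r[T1]=9 [OK]

C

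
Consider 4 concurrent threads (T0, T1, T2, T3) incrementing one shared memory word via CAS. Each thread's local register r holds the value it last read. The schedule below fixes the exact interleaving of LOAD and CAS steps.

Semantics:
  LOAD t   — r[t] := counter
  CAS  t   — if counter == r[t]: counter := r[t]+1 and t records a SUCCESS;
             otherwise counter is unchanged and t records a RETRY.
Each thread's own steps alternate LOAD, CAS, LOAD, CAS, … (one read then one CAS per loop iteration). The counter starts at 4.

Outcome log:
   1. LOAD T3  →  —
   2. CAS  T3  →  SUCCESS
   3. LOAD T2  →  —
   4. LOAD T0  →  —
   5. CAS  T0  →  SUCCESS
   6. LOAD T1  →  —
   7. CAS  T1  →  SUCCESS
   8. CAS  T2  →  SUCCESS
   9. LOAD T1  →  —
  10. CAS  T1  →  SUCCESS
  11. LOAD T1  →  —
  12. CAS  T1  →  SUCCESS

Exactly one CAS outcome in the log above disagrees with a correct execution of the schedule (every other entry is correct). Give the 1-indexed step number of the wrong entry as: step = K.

step = 8

Re-executing:
[1] T3.load  rd  (counter 4, T3.r 4)
[2] T3.cas  hit  (counter 5, T3.r 4)
[3] T2.load  rd  (counter 5, T2.r 5)
[4] T0.load  rd  (counter 5, T0.r 5)
[5] T0.cas  hit  (counter 6, T0.r 5)
[6] T1.load  rd  (counter 6, T1.r 6)
[7] T1.cas  hit  (counter 7, T1.r 6)
[8] T2.cas  miss  (counter 7, T2.r 5)
[9] T1.load  rd  (counter 7, T1.r 7)
[10] T1.cas  hit  (counter 8, T1.r 7)
[11] T1.load  rd  (counter 8, T1.r 8)
[12] T1.cas  hit  (counter 9, T1.r 8)
Flip is step 8.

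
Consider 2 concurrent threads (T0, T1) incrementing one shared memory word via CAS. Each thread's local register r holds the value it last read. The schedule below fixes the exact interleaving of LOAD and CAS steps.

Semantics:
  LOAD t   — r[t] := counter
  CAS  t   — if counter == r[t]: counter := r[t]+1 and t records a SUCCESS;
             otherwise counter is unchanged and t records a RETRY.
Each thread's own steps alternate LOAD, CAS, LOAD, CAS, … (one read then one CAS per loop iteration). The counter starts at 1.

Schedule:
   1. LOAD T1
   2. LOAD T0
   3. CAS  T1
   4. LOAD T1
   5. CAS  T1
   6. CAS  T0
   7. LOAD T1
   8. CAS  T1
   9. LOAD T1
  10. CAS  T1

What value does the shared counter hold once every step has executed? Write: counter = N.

counter = 5

1. LOAD T1 → mem=1 r[T1]=1 [LOAD]
2. LOAD T0 → mem=1 r[T0]=1 [LOAD]
3. CAS T1 → mem=2 r[T1]=1 [OK]
4. LOAD T1 → mem=2 r[T1]=2 [LOAD]
5. CAS T1 → mem=3 r[T1]=2 [OK]
6. CAS T0 → mem=3 r[T0]=1 [RETRY]
7. LOAD T1 → mem=3 r[T1]=3 [LOAD]
8. CAS T1 → mem=4 r[T1]=3 [OK]
9. LOAD T1 → mem=4 r[T1]=4 [LOAD]
10. CAS T1 → mem=5 r[T1]=4 [OK]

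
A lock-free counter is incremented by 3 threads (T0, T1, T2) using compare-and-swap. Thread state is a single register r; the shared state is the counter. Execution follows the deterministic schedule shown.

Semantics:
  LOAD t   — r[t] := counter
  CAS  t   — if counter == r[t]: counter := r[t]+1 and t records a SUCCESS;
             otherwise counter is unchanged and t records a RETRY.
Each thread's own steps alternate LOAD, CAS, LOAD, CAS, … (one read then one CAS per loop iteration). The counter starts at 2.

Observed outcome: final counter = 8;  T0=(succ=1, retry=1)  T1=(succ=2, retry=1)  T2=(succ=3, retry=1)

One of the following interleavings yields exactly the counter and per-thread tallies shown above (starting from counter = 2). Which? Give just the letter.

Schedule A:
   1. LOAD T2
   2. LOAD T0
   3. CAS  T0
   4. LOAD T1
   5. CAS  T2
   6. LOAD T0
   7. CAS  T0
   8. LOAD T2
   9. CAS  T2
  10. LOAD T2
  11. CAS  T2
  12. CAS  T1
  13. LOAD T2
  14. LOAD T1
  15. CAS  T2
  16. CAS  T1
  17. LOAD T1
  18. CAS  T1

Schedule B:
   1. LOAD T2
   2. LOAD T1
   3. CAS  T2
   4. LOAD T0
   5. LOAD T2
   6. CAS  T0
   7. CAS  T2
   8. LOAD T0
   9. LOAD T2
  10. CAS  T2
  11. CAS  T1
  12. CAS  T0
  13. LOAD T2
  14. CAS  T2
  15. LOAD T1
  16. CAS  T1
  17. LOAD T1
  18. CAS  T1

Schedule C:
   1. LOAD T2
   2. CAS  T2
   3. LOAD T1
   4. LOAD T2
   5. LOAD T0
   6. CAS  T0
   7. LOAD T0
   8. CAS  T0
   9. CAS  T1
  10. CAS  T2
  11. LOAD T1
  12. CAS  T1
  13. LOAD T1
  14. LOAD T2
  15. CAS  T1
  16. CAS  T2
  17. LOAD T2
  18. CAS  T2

B

Tracing schedule B:
   1) LOAD T2:  M=2  r_T2=2
   2) LOAD T1:  M=2  r_T1=2
   3) CAS  T2:  M=3  r_T2=2 ✓
   4) LOAD T0:  M=3  r_T0=3
   5) LOAD T2:  M=3  r_T2=3
   6) CAS  T0:  M=4  r_T0=3 ✓
   7) CAS  T2:  M=4  r_T2=3 ✗
   8) LOAD T0:  M=4  r_T0=4
   9) LOAD T2:  M=4  r_T2=4
  10) CAS  T2:  M=5  r_T2=4 ✓
  11) CAS  T1:  M=5  r_T1=2 ✗
  12) CAS  T0:  M=5  r_T0=4 ✗
  13) LOAD T2:  M=5  r_T2=5
  14) CAS  T2:  M=6  r_T2=5 ✓
  15) LOAD T1:  M=6  r_T1=6
  16) CAS  T1:  M=7  r_T1=6 ✓
  17) LOAD T1:  M=7  r_T1=7
  18) CAS  T1:  M=8  r_T1=7 ✓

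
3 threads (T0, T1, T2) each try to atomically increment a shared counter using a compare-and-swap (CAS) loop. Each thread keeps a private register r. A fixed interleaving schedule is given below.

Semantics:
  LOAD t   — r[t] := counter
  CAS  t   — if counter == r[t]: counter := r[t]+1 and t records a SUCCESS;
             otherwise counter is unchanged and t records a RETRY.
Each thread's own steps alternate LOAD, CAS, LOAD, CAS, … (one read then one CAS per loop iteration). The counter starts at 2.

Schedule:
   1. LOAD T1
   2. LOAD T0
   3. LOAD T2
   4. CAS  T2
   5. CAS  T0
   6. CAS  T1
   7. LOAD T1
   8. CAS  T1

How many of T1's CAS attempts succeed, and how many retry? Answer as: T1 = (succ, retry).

T1 LOAD — after: cnt=2, r=2 — load
T0 LOAD — after: cnt=2, r=2 — load
T2 LOAD — after: cnt=2, r=2 — load
T2 CAS — after: cnt=3, r=2 — ok
T0 CAS — after: cnt=3, r=2 — retry
T1 CAS — after: cnt=3, r=2 — retry
T1 LOAD — after: cnt=3, r=3 — load
T1 CAS — after: cnt=4, r=3 — ok

T1 = (1, 1)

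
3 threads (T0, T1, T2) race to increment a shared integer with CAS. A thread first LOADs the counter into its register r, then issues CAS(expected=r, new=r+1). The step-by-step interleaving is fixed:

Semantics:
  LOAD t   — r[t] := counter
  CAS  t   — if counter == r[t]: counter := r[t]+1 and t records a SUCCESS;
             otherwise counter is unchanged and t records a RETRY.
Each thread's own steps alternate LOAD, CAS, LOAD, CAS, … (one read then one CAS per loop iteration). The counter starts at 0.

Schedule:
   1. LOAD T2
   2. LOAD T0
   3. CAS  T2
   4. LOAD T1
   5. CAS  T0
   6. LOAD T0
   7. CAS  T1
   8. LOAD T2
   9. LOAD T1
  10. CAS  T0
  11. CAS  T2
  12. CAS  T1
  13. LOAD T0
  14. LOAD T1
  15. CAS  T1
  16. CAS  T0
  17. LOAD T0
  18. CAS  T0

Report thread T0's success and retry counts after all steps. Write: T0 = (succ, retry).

T0 = (1, 3)

T2 LOAD — after: cnt=0, r=0 — load
T0 LOAD — after: cnt=0, r=0 — load
T2 CAS — after: cnt=1, r=0 — ok
T1 LOAD — after: cnt=1, r=1 — load
T0 CAS — after: cnt=1, r=0 — retry
T0 LOAD — after: cnt=1, r=1 — load
T1 CAS — after: cnt=2, r=1 — ok
T2 LOAD — after: cnt=2, r=2 — load
T1 LOAD — after: cnt=2, r=2 — load
T0 CAS — after: cnt=2, r=1 — retry
T2 CAS — after: cnt=3, r=2 — ok
T1 CAS — after: cnt=3, r=2 — retry
T0 LOAD — after: cnt=3, r=3 — load
T1 LOAD — after: cnt=3, r=3 — load
T1 CAS — after: cnt=4, r=3 — ok
T0 CAS — after: cnt=4, r=3 — retry
T0 LOAD — after: cnt=4, r=4 — load
T0 CAS — after: cnt=5, r=4 — ok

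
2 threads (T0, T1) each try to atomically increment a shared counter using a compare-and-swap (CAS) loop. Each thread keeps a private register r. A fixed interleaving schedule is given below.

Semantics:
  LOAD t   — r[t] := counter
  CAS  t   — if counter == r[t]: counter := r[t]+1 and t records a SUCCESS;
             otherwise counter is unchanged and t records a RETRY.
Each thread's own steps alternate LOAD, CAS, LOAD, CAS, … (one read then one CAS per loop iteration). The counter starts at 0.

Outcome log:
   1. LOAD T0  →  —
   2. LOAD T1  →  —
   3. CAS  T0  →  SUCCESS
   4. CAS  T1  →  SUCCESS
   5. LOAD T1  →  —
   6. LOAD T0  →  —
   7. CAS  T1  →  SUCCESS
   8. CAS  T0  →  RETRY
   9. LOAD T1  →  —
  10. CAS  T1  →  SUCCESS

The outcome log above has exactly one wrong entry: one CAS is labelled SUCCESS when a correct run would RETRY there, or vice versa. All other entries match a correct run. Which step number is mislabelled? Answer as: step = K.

step = 4

Correct run:
T0 LOAD — after: cnt=0, r=0 — load
T1 LOAD — after: cnt=0, r=0 — load
T0 CAS — after: cnt=1, r=0 — ok
T1 CAS — after: cnt=1, r=0 — retry
T1 LOAD — after: cnt=1, r=1 — load
T0 LOAD — after: cnt=1, r=1 — load
T1 CAS — after: cnt=2, r=1 — ok
T0 CAS — after: cnt=2, r=1 — retry
T1 LOAD — after: cnt=2, r=2 — load
T1 CAS — after: cnt=3, r=2 — ok
Log disagrees first at step 4.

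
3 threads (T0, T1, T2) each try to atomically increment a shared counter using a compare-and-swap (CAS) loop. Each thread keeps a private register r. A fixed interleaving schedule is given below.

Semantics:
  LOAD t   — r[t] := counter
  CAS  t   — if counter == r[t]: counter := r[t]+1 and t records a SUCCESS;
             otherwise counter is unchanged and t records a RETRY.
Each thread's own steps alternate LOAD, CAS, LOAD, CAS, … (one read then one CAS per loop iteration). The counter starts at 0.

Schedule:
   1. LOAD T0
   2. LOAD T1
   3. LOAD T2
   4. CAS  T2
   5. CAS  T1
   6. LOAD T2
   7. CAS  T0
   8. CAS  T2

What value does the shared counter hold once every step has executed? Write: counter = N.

   1) LOAD T0:  M=0  r_T0=0
   2) LOAD T1:  M=0  r_T1=0
   3) LOAD T2:  M=0  r_T2=0
   4) CAS  T2:  M=1  r_T2=0 ✓
   5) CAS  T1:  M=1  r_T1=0 ✗
   6) LOAD T2:  M=1  r_T2=1
   7) CAS  T0:  M=1  r_T0=0 ✗
   8) CAS  T2:  M=2  r_T2=1 ✓

counter = 2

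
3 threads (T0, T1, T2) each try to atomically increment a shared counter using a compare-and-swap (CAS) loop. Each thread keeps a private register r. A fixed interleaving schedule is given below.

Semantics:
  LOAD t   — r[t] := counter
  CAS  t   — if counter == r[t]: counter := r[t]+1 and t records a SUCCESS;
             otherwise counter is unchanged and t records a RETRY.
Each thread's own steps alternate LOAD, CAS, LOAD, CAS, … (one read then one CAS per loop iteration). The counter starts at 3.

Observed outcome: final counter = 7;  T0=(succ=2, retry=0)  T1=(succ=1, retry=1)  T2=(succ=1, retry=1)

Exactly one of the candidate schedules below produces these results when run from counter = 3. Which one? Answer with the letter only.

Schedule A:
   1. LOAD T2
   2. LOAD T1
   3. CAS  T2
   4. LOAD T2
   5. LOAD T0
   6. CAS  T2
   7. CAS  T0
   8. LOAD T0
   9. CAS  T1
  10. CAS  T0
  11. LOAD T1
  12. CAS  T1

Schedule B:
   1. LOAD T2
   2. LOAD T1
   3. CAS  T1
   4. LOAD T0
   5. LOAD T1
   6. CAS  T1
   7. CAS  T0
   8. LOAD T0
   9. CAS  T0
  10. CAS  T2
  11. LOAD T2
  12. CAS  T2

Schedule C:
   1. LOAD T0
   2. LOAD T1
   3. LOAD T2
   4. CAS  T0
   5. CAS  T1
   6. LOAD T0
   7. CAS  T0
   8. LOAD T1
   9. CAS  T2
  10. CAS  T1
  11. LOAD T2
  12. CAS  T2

Tracing schedule C:
T0 LOAD — after: cnt=3, r=3 — load
T1 LOAD — after: cnt=3, r=3 — load
T2 LOAD — after: cnt=3, r=3 — load
T0 CAS — after: cnt=4, r=3 — ok
T1 CAS — after: cnt=4, r=3 — retry
T0 LOAD — after: cnt=4, r=4 — load
T0 CAS — after: cnt=5, r=4 — ok
T1 LOAD — after: cnt=5, r=5 — load
T2 CAS — after: cnt=5, r=3 — retry
T1 CAS — after: cnt=6, r=5 — ok
T2 LOAD — after: cnt=6, r=6 — load
T2 CAS — after: cnt=7, r=6 — ok

C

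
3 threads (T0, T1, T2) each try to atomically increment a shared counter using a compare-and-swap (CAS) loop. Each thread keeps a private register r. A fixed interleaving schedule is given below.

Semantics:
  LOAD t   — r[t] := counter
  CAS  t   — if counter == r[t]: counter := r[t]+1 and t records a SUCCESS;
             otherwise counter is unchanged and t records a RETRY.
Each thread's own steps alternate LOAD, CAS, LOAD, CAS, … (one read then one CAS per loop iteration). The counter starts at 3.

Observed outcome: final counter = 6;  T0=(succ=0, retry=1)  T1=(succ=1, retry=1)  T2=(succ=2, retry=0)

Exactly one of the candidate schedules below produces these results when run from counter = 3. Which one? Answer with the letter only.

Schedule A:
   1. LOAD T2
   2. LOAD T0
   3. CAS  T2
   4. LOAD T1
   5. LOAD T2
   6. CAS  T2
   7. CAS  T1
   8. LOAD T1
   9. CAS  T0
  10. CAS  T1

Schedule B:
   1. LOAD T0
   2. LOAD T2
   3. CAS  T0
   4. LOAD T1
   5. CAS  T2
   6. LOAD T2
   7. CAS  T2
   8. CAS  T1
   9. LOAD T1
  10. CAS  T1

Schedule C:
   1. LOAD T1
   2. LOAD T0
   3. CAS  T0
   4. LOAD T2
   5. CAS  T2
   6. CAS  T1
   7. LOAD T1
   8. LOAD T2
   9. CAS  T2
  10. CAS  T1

A

Simulating candidate A:
step 1: T2 LOAD ⇒ load; ctr=3 reg=3
step 2: T0 LOAD ⇒ load; ctr=3 reg=3
step 3: T2 CAS ⇒ ok; ctr=4 reg=3
step 4: T1 LOAD ⇒ load; ctr=4 reg=4
step 5: T2 LOAD ⇒ load; ctr=4 reg=4
step 6: T2 CAS ⇒ ok; ctr=5 reg=4
step 7: T1 CAS ⇒ retry; ctr=5 reg=4
step 8: T1 LOAD ⇒ load; ctr=5 reg=5
step 9: T0 CAS ⇒ retry; ctr=5 reg=3
step 10: T1 CAS ⇒ ok; ctr=6 reg=5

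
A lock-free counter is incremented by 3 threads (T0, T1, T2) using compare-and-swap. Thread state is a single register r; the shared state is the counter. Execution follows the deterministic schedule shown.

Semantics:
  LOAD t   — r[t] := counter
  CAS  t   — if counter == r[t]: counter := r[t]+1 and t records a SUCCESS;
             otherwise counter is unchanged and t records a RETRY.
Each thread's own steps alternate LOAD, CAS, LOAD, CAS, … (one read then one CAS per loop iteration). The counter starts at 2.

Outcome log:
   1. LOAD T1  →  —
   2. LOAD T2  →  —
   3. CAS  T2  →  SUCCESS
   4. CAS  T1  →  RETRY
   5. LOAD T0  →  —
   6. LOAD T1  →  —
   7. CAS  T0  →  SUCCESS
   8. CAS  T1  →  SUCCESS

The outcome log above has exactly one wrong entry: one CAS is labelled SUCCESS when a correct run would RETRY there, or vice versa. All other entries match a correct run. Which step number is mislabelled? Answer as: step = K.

step = 8

Reference trace:
#1 T1 reads 2
#2 T2 reads 2
#3 T2 CAS(2→3) writes; counter now 3
#4 T1 CAS(2→3) fails; counter now 3
#5 T0 reads 3
#6 T1 reads 3
#7 T0 CAS(3→4) writes; counter now 4
#8 T1 CAS(3→4) fails; counter now 4
Flip is step 8.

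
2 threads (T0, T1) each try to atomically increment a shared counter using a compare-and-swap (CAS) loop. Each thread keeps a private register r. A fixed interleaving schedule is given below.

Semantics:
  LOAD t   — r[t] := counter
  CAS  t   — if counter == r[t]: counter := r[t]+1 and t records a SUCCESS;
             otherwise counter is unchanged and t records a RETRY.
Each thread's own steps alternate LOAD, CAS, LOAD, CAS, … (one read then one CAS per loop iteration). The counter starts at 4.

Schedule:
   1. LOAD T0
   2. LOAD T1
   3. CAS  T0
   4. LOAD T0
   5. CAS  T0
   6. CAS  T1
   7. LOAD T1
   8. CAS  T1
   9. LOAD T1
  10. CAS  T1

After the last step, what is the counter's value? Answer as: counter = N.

counter = 8

#1 T0 reads 4
#2 T1 reads 4
#3 T0 CAS(4→5) writes; counter now 5
#4 T0 reads 5
#5 T0 CAS(5→6) writes; counter now 6
#6 T1 CAS(4→5) fails; counter now 6
#7 T1 reads 6
#8 T1 CAS(6→7) writes; counter now 7
#9 T1 reads 7
#10 T1 CAS(7→8) writes; counter now 8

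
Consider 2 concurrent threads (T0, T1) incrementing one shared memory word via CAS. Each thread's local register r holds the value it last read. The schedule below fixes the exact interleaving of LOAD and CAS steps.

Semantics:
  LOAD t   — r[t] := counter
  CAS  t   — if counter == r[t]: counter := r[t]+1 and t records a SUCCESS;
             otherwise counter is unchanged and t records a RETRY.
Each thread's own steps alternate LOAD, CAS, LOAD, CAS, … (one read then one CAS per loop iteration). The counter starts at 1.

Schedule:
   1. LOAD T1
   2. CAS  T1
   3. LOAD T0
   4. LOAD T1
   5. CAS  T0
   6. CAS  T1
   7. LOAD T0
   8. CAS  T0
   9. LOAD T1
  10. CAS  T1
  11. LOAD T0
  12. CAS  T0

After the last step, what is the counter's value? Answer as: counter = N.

step 1: T1 LOAD ⇒ load; ctr=1 reg=1
step 2: T1 CAS ⇒ ok; ctr=2 reg=1
step 3: T0 LOAD ⇒ load; ctr=2 reg=2
step 4: T1 LOAD ⇒ load; ctr=2 reg=2
step 5: T0 CAS ⇒ ok; ctr=3 reg=2
step 6: T1 CAS ⇒ retry; ctr=3 reg=2
step 7: T0 LOAD ⇒ load; ctr=3 reg=3
step 8: T0 CAS ⇒ ok; ctr=4 reg=3
step 9: T1 LOAD ⇒ load; ctr=4 reg=4
step 10: T1 CAS ⇒ ok; ctr=5 reg=4
step 11: T0 LOAD ⇒ load; ctr=5 reg=5
step 12: T0 CAS ⇒ ok; ctr=6 reg=5

counter = 6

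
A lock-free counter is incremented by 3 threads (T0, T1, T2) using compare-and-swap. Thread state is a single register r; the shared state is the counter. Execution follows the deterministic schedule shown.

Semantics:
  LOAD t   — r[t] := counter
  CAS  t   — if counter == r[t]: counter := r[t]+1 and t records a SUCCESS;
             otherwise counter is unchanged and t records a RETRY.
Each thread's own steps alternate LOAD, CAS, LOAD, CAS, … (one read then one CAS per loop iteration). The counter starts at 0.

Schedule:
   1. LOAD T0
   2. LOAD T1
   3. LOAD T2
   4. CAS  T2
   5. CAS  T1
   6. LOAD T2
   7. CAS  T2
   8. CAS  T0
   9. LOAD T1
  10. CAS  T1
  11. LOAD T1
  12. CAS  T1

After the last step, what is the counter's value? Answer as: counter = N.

counter = 4

   1) LOAD T0:  M=0  r_T0=0
   2) LOAD T1:  M=0  r_T1=0
   3) LOAD T2:  M=0  r_T2=0
   4) CAS  T2:  M=1  r_T2=0 ✓
   5) CAS  T1:  M=1  r_T1=0 ✗
   6) LOAD T2:  M=1  r_T2=1
   7) CAS  T2:  M=2  r_T2=1 ✓
   8) CAS  T0:  M=2  r_T0=0 ✗
   9) LOAD T1:  M=2  r_T1=2
  10) CAS  T1:  M=3  r_T1=2 ✓
  11) LOAD T1:  M=3  r_T1=3
  12) CAS  T1:  M=4  r_T1=3 ✓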